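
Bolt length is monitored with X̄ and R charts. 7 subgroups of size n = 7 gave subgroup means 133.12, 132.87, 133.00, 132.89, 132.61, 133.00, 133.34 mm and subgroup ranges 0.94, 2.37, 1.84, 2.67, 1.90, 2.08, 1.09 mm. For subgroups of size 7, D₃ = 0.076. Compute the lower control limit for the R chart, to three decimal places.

0.140

R̄ = (0.94 + 2.37 + 1.84 + 2.67 + 1.90 + 2.08 + 1.09) / 7 = 12.8900 / 7 = 1.8414
LCL_R = D₃·R̄ = 0.076 × 1.8414 = 0.1399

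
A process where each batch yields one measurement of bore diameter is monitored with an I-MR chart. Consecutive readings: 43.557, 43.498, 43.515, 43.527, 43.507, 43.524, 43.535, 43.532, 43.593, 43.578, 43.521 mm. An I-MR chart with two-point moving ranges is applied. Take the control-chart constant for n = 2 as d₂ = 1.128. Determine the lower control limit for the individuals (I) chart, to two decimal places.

X̄ = (43.557 + 43.498 + 43.515 + 43.527 + 43.507 + 43.524 + 43.535 + 43.532 + 43.593 + 43.578 + 43.521) / 11 = 43.5352
Moving ranges: 0.059, 0.017, 0.012, 0.020, 0.017, 0.011, 0.003, 0.061, 0.015, 0.057; M̄R̄ = 0.2720 / 10 = 0.0272
LCL = X̄ − 3·M̄R̄/d₂ = 43.5352 − 3 × 0.0272 / 1.128 = 43.4628

43.46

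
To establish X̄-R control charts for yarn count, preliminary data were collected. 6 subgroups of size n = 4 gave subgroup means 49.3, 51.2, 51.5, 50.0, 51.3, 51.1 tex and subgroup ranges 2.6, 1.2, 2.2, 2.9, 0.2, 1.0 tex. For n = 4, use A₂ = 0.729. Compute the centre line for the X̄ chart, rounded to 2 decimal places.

50.73

X̄̄ = (49.3 + 51.2 + 51.5 + 50.0 + 51.3 + 51.1) / 6 = 304.4000 / 6 = 50.7333
CL = X̄̄ = 50.7333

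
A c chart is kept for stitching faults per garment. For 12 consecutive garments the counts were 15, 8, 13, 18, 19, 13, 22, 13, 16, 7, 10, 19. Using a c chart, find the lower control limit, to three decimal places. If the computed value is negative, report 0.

c̄ = (15 + 8 + 13 + 18 + 19 + 13 + 22 + 13 + 16 + 7 + 10 + 19) / 12 = 173 / 12 = 14.4167
LCL = c̄ − 3√c̄ = 14.4167 − 3 × 3.7969 = 3.0259

3.026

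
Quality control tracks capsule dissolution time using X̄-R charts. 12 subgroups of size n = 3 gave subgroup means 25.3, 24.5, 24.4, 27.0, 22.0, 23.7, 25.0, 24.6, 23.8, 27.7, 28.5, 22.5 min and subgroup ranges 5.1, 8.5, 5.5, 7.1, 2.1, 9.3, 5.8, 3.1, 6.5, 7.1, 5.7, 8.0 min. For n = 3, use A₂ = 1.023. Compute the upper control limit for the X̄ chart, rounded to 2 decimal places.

31.21

X̄̄ = (25.3 + 24.5 + 24.4 + 27.0 + 22.0 + 23.7 + 25.0 + 24.6 + 23.8 + 27.7 + 28.5 + 22.5) / 12 = 299.0000 / 12 = 24.9167
R̄ = (5.1 + 8.5 + 5.5 + 7.1 + 2.1 + 9.3 + 5.8 + 3.1 + 6.5 + 7.1 + 5.7 + 8.0) / 12 = 73.8000 / 12 = 6.1500
UCL = X̄̄ + A₂·R̄ = 24.9167 + 1.023 × 6.1500 = 31.2081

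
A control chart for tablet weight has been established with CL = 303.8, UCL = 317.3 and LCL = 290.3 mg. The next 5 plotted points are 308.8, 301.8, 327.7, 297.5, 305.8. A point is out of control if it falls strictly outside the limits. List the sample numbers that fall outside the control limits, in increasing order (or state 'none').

3

Compare each point to [290.3, 317.3]: sample 3 = 327.7 > UCL.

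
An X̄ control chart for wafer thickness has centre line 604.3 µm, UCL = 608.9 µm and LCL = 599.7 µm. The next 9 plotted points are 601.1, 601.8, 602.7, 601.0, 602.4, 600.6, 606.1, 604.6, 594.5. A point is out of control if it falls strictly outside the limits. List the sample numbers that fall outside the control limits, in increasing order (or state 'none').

9

Compare each point to [599.7, 608.9]: sample 9 = 594.5 < LCL.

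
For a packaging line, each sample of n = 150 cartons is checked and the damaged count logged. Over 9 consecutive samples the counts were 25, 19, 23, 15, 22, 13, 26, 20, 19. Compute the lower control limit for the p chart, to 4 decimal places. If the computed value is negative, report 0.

0.0512

p̄ = Σdᵢ / (k·n) = 182 / (9 × 150) = 0.13481
LCL = p̄ − 3·√(p̄(1−p̄)/n) = 0.13481 − 3 × 0.02789 = 0.05116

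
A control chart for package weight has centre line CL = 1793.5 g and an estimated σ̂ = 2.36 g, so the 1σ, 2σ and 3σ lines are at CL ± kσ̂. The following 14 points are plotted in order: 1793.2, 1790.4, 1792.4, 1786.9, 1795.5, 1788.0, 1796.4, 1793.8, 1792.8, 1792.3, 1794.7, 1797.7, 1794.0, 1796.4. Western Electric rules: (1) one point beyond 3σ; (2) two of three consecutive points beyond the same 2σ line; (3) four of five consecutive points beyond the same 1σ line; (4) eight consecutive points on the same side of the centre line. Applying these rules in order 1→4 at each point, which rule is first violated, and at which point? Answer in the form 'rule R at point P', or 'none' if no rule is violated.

Zone of each point (C = within 1σ̂, B = 1σ̂–2σ̂, A = 2σ̂–3σ̂, * = beyond 3σ̂; sign = side of CL): 1:-C, 2:-B, 3:-C, 4:-A, 5:+C, 6:-A, 7:+B, 8:+C, 9:-C, 10:-C, 11:+C, 12:+B, 13:+C, 14:+B
Rule 2 (two of three consecutive points beyond the same 2σ limit) is satisfied at point 6.

rule 2 at point 6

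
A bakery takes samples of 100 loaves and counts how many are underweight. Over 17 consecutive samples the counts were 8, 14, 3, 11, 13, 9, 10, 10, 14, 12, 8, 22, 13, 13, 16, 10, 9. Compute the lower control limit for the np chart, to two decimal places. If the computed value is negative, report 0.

1.91

p̄ = Σdᵢ / (k·n) = 195 / (17 × 100) = 0.11471
LCL = np̄ − 3·√(np̄(1−p̄)) = 11.4706 − 3 × 3.1867 = 1.9106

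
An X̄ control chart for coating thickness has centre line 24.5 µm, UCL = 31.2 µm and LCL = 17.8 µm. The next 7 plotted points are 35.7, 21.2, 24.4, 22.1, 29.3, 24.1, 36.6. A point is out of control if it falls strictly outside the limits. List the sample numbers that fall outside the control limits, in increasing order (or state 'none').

Compare each point to [17.8, 31.2]: sample 1 = 35.7 > UCL; sample 7 = 36.6 > UCL.

1, 7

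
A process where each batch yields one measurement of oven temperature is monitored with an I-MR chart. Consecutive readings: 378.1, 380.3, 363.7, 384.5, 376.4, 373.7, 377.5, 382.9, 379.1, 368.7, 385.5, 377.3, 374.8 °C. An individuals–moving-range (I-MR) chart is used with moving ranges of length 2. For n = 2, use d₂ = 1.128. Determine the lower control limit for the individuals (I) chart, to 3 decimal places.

X̄ = (378.1 + 380.3 + 363.7 + 384.5 + 376.4 + 373.7 + 377.5 + 382.9 + 379.1 + 368.7 + 385.5 + 377.3 + 374.8) / 13 = 377.1154
Moving ranges: 2.2, 16.6, 20.8, 8.1, 2.7, 3.8, 5.4, 3.8, 10.4, 16.8, 8.2, 2.5; M̄R̄ = 101.3000 / 12 = 8.4417
LCL = X̄ − 3·M̄R̄/d₂ = 377.1154 − 3 × 8.4417 / 1.128 = 354.6641

354.664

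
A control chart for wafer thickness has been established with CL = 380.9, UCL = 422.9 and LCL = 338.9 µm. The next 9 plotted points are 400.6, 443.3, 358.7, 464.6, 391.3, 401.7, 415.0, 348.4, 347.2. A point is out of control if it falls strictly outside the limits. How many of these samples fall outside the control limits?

Compare each point to [338.9, 422.9]: sample 2 = 443.3 > UCL; sample 4 = 464.6 > UCL.

2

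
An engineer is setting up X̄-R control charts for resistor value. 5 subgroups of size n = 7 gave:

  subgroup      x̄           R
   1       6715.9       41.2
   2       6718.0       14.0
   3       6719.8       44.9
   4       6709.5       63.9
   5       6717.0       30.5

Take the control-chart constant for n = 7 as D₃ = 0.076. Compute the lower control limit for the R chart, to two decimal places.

2.96

R̄ = (41.2 + 14.0 + 44.9 + 63.9 + 30.5) / 5 = 194.5000 / 5 = 38.9000
LCL_R = D₃·R̄ = 0.076 × 38.9000 = 2.9564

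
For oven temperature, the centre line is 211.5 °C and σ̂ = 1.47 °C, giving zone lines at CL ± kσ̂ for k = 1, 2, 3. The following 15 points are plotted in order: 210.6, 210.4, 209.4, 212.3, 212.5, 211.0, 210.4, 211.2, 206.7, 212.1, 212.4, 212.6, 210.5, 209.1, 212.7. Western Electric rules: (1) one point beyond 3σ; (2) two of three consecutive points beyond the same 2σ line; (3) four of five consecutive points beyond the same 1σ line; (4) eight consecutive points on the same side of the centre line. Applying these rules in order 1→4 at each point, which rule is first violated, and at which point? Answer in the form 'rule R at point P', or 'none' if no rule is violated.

rule 1 at point 9

Zone of each point (C = within 1σ̂, B = 1σ̂–2σ̂, A = 2σ̂–3σ̂, * = beyond 3σ̂; sign = side of CL): 1:-C, 2:-C, 3:-B, 4:+C, 5:+C, 6:-C, 7:-C, 8:-C, 9:-*, 10:+C, 11:+C, 12:+C, 13:-C, 14:-B, 15:+C
Rule 1 (one point beyond the 3σ limits) is satisfied at point 9.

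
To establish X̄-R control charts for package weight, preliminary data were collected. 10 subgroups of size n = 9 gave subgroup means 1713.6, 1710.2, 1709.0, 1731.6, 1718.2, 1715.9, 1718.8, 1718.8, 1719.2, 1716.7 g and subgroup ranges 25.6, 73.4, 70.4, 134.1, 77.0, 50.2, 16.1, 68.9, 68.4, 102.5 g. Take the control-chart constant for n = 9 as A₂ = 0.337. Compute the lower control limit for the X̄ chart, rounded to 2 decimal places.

1694.06

X̄̄ = (1713.6 + 1710.2 + 1709.0 + 1731.6 + 1718.2 + 1715.9 + 1718.8 + 1718.8 + 1719.2 + 1716.7) / 10 = 17172.0000 / 10 = 1717.2000
R̄ = (25.6 + 73.4 + 70.4 + 134.1 + 77.0 + 50.2 + 16.1 + 68.9 + 68.4 + 102.5) / 10 = 686.6000 / 10 = 68.6600
LCL = X̄̄ − A₂·R̄ = 1717.2000 − 0.337 × 68.6600 = 1694.0616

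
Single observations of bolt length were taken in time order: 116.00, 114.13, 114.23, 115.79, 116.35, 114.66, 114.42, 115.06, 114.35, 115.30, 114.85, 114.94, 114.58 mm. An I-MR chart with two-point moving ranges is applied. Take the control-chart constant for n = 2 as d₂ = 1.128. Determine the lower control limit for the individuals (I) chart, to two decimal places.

X̄ = (116.00 + 114.13 + 114.23 + 115.79 + 116.35 + 114.66 + 114.42 + 115.06 + 114.35 + 115.30 + 114.85 + 114.94 + 114.58) / 13 = 114.9738
Moving ranges: 1.87, 0.10, 1.56, 0.56, 1.69, 0.24, 0.64, 0.71, 0.95, 0.45, 0.09, 0.36; M̄R̄ = 9.2200 / 12 = 0.7683
LCL = X̄ − 3·M̄R̄/d₂ = 114.9738 − 3 × 0.7683 / 1.128 = 112.9304

112.93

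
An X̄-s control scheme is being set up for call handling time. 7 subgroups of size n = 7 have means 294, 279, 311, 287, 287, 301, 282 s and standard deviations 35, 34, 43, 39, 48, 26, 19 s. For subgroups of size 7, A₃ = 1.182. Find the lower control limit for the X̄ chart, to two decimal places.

X̄̄ = (294 + 279 + 311 + 287 + 287 + 301 + 282) / 7 = 291.5714
s̄ = (35 + 34 + 43 + 39 + 48 + 26 + 19) / 7 = 34.8571
LCL = X̄̄ − A₃·s̄ = 291.5714 − 1.182 × 34.8571 = 250.3703

250.37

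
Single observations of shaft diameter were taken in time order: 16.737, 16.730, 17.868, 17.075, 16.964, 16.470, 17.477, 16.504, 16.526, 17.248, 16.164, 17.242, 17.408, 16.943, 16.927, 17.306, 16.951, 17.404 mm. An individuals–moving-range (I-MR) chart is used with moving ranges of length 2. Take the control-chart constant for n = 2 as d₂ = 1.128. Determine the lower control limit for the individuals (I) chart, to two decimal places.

15.55

X̄ = (16.737 + 16.730 + 17.868 + 17.075 + 16.964 + 16.470 + 17.477 + 16.504 + 16.526 + 17.248 + 16.164 + 17.242 + 17.408 + 16.943 + 16.927 + 17.306 + 16.951 + 17.404) / 18 = 16.9969
Moving ranges: 0.007, 1.138, 0.793, 0.111, 0.494, 1.007, 0.973, 0.022, 0.722, 1.084, 1.078, 0.166, 0.465, 0.016, 0.379, 0.355, 0.453; M̄R̄ = 9.2630 / 17 = 0.5449
LCL = X̄ − 3·M̄R̄/d₂ = 16.9969 − 3 × 0.5449 / 1.128 = 15.5477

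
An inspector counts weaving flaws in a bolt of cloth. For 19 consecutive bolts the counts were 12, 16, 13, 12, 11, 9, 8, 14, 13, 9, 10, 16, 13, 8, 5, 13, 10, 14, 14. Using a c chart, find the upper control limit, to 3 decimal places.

21.787

c̄ = (12 + 16 + 13 + 12 + 11 + 9 + 8 + 14 + 13 + 9 + 10 + 16 + 13 + 8 + 5 + 13 + 10 + 14 + 14) / 19 = 220 / 19 = 11.5789
UCL = c̄ + 3√c̄ = 11.5789 + 3 × √11.5789 = 11.5789 + 3 × 3.4028 = 21.7873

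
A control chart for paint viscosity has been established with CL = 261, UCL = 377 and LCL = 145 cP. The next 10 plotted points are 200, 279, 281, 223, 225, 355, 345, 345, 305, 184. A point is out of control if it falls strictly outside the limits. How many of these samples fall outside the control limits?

0

All 10 points lie within [145, 377].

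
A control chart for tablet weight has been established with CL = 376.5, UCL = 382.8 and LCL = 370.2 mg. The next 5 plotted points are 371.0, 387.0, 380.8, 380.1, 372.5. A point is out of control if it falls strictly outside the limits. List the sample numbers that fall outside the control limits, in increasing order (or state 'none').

Compare each point to [370.2, 382.8]: sample 2 = 387.0 > UCL.

2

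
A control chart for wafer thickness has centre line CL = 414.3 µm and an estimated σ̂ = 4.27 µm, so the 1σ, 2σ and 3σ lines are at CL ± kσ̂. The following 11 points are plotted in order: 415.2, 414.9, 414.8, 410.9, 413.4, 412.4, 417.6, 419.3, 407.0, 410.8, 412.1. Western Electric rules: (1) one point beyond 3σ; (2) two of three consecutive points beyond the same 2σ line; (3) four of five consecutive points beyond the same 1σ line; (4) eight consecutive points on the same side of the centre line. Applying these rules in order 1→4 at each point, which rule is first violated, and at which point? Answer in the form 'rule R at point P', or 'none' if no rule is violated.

Zone of each point (C = within 1σ̂, B = 1σ̂–2σ̂, A = 2σ̂–3σ̂, * = beyond 3σ̂; sign = side of CL): 1:+C, 2:+C, 3:+C, 4:-C, 5:-C, 6:-C, 7:+C, 8:+B, 9:-B, 10:-C, 11:-C
No rule fires across all 11 points.

none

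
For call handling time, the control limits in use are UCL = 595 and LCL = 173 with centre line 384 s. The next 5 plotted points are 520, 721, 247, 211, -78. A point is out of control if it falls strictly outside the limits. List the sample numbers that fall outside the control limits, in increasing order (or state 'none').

Compare each point to [173, 595]: sample 2 = 721 > UCL; sample 5 = -78 < LCL.

2, 5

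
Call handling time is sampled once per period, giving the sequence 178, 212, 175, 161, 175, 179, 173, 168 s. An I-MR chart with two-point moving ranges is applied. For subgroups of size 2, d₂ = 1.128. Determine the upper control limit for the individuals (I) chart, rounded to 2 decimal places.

220.94

X̄ = (178 + 212 + 175 + 161 + 175 + 179 + 173 + 168) / 8 = 177.6250
Moving ranges: 34, 37, 14, 14, 4, 6, 5; M̄R̄ = 114.0000 / 7 = 16.2857
UCL = X̄ + 3·M̄R̄/d₂ = 177.6250 + 3 × 16.2857 / 1.128 = 220.9381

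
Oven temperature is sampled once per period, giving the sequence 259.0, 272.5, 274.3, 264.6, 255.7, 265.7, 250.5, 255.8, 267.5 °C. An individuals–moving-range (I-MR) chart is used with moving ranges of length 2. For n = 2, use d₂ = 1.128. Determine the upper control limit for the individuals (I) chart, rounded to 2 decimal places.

288.14

X̄ = (259.0 + 272.5 + 274.3 + 264.6 + 255.7 + 265.7 + 250.5 + 255.8 + 267.5) / 9 = 262.8444
Moving ranges: 13.5, 1.8, 9.7, 8.9, 10.0, 15.2, 5.3, 11.7; M̄R̄ = 76.1000 / 8 = 9.5125
UCL = X̄ + 3·M̄R̄/d₂ = 262.8444 + 3 × 9.5125 / 1.128 = 288.1436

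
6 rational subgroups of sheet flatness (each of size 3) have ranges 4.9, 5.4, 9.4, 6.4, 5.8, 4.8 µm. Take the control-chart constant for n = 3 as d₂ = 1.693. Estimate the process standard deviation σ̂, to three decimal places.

3.613

R̄ = (4.9 + 5.4 + 9.4 + 6.4 + 5.8 + 4.8) / 6 = 6.1167
σ̂ = R̄ / d₂ = 6.1167 / 1.693 = 3.6129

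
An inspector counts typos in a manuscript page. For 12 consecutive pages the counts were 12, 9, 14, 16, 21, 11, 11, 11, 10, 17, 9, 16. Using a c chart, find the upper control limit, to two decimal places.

c̄ = (12 + 9 + 14 + 16 + 21 + 11 + 11 + 11 + 10 + 17 + 9 + 16) / 12 = 157 / 12 = 13.0833
UCL = c̄ + 3√c̄ = 13.0833 + 3 × √13.0833 = 13.0833 + 3 × 3.6171 = 23.9346

23.93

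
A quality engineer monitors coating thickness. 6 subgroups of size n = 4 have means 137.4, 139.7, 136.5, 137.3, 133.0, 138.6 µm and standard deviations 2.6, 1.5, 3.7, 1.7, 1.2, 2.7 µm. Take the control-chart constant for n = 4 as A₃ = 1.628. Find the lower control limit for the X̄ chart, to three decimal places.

X̄̄ = (137.4 + 139.7 + 136.5 + 137.3 + 133.0 + 138.6) / 6 = 137.0833
s̄ = (2.6 + 1.5 + 3.7 + 1.7 + 1.2 + 2.7) / 6 = 2.2333
LCL = X̄̄ − A₃·s̄ = 137.0833 − 1.628 × 2.2333 = 133.4475

133.447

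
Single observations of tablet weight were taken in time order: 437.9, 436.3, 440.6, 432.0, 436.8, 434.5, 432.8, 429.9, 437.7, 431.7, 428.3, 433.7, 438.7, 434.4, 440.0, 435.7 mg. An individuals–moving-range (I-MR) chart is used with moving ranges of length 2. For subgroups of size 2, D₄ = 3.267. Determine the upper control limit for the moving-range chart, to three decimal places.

14.810

Moving ranges: 1.6, 4.3, 8.6, 4.8, 2.3, 1.7, 2.9, 7.8, 6.0, 3.4, 5.4, 5.0, 4.3, 5.6, 4.3; M̄R̄ = 68.0000 / 15 = 4.5333
UCL_MR = D₄·M̄R̄ = 3.267 × 4.5333 = 14.8104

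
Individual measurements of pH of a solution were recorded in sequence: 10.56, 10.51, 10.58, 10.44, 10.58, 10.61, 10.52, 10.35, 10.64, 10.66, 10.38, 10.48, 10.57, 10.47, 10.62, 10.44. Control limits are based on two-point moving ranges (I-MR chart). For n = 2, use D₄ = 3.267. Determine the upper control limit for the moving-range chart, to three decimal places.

Moving ranges: 0.05, 0.07, 0.14, 0.14, 0.03, 0.09, 0.17, 0.29, 0.02, 0.28, 0.10, 0.09, 0.10, 0.15, 0.18; M̄R̄ = 1.9000 / 15 = 0.1267
UCL_MR = D₄·M̄R̄ = 3.267 × 0.1267 = 0.4138

0.414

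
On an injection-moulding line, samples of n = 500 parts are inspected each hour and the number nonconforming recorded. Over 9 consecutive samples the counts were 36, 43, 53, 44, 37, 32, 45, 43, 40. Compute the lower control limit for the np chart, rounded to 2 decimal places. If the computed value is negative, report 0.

p̄ = Σdᵢ / (k·n) = 373 / (9 × 500) = 0.08289
LCL = np̄ − 3·√(np̄(1−p̄)) = 41.4444 − 3 × 6.1652 = 22.9490

22.95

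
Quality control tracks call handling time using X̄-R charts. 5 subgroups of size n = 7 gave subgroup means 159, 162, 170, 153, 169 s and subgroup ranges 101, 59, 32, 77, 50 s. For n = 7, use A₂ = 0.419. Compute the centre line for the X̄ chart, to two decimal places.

162.60

X̄̄ = (159 + 162 + 170 + 153 + 169) / 5 = 813.0000 / 5 = 162.6000
CL = X̄̄ = 162.6000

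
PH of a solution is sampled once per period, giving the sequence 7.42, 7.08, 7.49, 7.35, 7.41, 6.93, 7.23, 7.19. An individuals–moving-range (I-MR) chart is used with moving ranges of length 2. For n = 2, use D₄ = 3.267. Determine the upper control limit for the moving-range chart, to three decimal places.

Moving ranges: 0.34, 0.41, 0.14, 0.06, 0.48, 0.30, 0.04; M̄R̄ = 1.7700 / 7 = 0.2529
UCL_MR = D₄·M̄R̄ = 3.267 × 0.2529 = 0.8261

0.826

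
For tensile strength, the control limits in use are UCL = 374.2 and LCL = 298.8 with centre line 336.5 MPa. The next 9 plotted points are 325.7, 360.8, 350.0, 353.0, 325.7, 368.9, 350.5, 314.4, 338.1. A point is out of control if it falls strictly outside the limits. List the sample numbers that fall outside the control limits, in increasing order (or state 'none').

All 9 points lie within [298.8, 374.2].

none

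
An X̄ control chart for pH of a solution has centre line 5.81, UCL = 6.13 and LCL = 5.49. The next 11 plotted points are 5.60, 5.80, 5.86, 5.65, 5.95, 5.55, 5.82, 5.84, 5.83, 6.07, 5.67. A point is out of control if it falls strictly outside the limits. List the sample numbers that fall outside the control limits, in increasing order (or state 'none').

none

All 11 points lie within [5.49, 6.13].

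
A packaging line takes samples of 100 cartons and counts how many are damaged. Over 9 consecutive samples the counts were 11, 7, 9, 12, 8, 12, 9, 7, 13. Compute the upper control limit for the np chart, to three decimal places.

18.688

p̄ = Σdᵢ / (k·n) = 88 / (9 × 100) = 0.09778
UCL = np̄ + 3·√(np̄(1−p̄)) = 9.7778 + 3 × √(9.7778×0.90222) = 9.7778 + 3 × 2.9701 = 18.6882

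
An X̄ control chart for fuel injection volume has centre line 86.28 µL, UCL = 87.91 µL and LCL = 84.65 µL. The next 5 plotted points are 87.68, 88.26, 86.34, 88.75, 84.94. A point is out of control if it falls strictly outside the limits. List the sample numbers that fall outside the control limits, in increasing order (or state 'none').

Compare each point to [84.65, 87.91]: sample 2 = 88.26 > UCL; sample 4 = 88.75 > UCL.

2, 4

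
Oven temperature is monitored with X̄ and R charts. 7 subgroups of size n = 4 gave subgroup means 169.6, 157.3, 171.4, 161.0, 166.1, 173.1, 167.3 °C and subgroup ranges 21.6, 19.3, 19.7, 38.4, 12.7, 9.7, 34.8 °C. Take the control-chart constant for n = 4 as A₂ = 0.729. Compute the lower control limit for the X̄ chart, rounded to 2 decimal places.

X̄̄ = (169.6 + 157.3 + 171.4 + 161.0 + 166.1 + 173.1 + 167.3) / 7 = 1165.8000 / 7 = 166.5429
R̄ = (21.6 + 19.3 + 19.7 + 38.4 + 12.7 + 9.7 + 34.8) / 7 = 156.2000 / 7 = 22.3143
LCL = X̄̄ − A₂·R̄ = 166.5429 − 0.729 × 22.3143 = 150.2757

150.28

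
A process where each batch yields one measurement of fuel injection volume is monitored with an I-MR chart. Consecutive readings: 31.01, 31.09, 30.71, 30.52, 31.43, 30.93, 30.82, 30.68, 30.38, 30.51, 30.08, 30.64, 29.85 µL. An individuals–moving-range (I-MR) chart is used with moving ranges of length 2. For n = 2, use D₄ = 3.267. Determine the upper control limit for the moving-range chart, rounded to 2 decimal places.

Moving ranges: 0.08, 0.38, 0.19, 0.91, 0.50, 0.11, 0.14, 0.30, 0.13, 0.43, 0.56, 0.79; M̄R̄ = 4.5200 / 12 = 0.3767
UCL_MR = D₄·M̄R̄ = 3.267 × 0.3767 = 1.2306

1.23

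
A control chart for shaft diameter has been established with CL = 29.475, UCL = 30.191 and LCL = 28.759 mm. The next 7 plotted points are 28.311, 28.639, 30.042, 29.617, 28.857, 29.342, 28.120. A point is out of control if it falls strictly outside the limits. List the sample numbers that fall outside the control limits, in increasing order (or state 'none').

1, 2, 7

Compare each point to [28.759, 30.191]: sample 1 = 28.311 < LCL; sample 2 = 28.639 < LCL; sample 7 = 28.120 < LCL.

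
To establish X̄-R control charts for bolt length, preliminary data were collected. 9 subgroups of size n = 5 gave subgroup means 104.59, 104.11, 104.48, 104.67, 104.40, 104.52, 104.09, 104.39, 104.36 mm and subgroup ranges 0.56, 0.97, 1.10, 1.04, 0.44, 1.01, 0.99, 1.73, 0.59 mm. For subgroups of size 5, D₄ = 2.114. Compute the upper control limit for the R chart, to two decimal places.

1.98

R̄ = (0.56 + 0.97 + 1.10 + 1.04 + 0.44 + 1.01 + 0.99 + 1.73 + 0.59) / 9 = 8.4300 / 9 = 0.9367
UCL_R = D₄·R̄ = 2.114 × 0.9367 = 1.9801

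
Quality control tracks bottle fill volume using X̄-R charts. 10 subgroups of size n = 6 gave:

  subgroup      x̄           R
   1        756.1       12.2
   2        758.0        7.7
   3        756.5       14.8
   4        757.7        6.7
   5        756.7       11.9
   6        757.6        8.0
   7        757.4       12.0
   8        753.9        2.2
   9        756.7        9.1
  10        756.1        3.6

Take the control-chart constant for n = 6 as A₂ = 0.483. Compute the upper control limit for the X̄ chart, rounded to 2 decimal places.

X̄̄ = (756.1 + 758.0 + 756.5 + 757.7 + 756.7 + 757.6 + 757.4 + 753.9 + 756.7 + 756.1) / 10 = 7566.7000 / 10 = 756.6700
R̄ = (12.2 + 7.7 + 14.8 + 6.7 + 11.9 + 8.0 + 12.0 + 2.2 + 9.1 + 3.6) / 10 = 88.2000 / 10 = 8.8200
UCL = X̄̄ + A₂·R̄ = 756.6700 + 0.483 × 8.8200 = 760.9301

760.93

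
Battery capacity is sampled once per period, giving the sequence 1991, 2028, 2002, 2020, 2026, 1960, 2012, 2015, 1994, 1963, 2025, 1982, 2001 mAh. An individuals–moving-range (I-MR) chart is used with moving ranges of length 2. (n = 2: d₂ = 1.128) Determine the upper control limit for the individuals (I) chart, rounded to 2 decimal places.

X̄ = (1991 + 2028 + 2002 + 2020 + 2026 + 1960 + 2012 + 2015 + 1994 + 1963 + 2025 + 1982 + 2001) / 13 = 2001.4615
Moving ranges: 37, 26, 18, 6, 66, 52, 3, 21, 31, 62, 43, 19; M̄R̄ = 384.0000 / 12 = 32.0000
UCL = X̄ + 3·M̄R̄/d₂ = 2001.4615 + 3 × 32.0000 / 1.128 = 2086.5679

2086.57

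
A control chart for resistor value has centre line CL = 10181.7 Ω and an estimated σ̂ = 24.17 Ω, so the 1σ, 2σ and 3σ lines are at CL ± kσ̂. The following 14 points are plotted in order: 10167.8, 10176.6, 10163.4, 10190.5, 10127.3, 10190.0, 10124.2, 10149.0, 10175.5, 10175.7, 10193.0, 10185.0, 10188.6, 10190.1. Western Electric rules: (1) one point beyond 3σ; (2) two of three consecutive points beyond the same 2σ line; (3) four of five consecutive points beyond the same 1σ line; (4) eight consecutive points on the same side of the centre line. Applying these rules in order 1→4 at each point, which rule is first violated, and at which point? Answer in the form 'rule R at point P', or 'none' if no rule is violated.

Zone of each point (C = within 1σ̂, B = 1σ̂–2σ̂, A = 2σ̂–3σ̂, * = beyond 3σ̂; sign = side of CL): 1:-C, 2:-C, 3:-C, 4:+C, 5:-A, 6:+C, 7:-A, 8:-B, 9:-C, 10:-C, 11:+C, 12:+C, 13:+C, 14:+C
Rule 2 (two of three consecutive points beyond the same 2σ limit) is satisfied at point 7.

rule 2 at point 7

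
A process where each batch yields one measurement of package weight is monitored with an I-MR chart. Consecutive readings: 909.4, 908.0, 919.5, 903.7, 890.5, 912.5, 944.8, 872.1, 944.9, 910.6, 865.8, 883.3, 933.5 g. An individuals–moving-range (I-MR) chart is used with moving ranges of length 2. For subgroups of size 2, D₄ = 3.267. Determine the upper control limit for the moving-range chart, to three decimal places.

105.769

Moving ranges: 1.4, 11.5, 15.8, 13.2, 22.0, 32.3, 72.7, 72.8, 34.3, 44.8, 17.5, 50.2; M̄R̄ = 388.5000 / 12 = 32.3750
UCL_MR = D₄·M̄R̄ = 3.267 × 32.3750 = 105.7691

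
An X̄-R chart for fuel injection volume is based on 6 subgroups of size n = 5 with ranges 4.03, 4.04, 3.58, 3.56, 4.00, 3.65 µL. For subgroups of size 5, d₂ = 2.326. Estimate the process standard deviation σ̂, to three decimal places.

R̄ = (4.03 + 4.04 + 3.58 + 3.56 + 4.00 + 3.65) / 6 = 3.8100
σ̂ = R̄ / d₂ = 3.8100 / 2.326 = 1.6380

1.638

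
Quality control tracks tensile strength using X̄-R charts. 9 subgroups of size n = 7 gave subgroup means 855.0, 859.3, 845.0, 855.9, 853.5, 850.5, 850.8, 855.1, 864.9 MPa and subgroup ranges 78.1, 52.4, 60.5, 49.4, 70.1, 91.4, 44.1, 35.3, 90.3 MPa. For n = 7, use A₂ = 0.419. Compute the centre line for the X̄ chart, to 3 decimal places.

X̄̄ = (855.0 + 859.3 + 845.0 + 855.9 + 853.5 + 850.5 + 850.8 + 855.1 + 864.9) / 9 = 7690.0000 / 9 = 854.4444
CL = X̄̄ = 854.4444

854.444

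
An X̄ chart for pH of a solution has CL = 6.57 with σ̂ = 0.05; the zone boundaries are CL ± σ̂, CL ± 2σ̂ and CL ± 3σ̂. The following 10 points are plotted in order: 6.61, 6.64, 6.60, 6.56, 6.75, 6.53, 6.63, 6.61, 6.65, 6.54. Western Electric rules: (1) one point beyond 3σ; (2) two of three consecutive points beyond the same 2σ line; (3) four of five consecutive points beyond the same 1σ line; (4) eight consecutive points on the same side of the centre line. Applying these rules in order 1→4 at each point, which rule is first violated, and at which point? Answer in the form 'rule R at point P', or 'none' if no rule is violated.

rule 1 at point 5

Zone of each point (C = within 1σ̂, B = 1σ̂–2σ̂, A = 2σ̂–3σ̂, * = beyond 3σ̂; sign = side of CL): 1:+C, 2:+B, 3:+C, 4:-C, 5:+*, 6:-C, 7:+B, 8:+C, 9:+B, 10:-C
Rule 1 (one point beyond the 3σ limits) is satisfied at point 5.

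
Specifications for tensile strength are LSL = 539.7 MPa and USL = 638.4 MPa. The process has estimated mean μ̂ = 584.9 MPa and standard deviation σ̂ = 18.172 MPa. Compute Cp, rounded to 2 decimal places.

Cp = (USL − LSL) / (6σ̂) = (638.4 − 539.7) / (6 × 18.172) = 98.7000 / 109.0320 = 0.9052

0.91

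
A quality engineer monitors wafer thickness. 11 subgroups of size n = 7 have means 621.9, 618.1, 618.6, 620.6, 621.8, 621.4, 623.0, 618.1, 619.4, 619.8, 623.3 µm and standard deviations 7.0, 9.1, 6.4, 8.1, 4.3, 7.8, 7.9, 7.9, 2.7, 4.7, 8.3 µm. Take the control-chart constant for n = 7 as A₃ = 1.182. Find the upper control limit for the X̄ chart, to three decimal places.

628.519

X̄̄ = (621.9 + 618.1 + 618.6 + 620.6 + 621.8 + 621.4 + 623.0 + 618.1 + 619.4 + 619.8 + 623.3) / 11 = 620.5455
s̄ = (7.0 + 9.1 + 6.4 + 8.1 + 4.3 + 7.8 + 7.9 + 7.9 + 2.7 + 4.7 + 8.3) / 11 = 6.7455
UCL = X̄̄ + A₃·s̄ = 620.5455 + 1.182 × 6.7455 = 628.5186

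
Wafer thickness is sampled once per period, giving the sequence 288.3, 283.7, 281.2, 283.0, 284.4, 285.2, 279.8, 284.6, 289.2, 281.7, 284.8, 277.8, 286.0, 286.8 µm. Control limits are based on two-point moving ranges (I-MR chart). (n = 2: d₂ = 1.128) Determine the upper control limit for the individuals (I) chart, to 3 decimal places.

294.776

X̄ = (288.3 + 283.7 + 281.2 + 283.0 + 284.4 + 285.2 + 279.8 + 284.6 + 289.2 + 281.7 + 284.8 + 277.8 + 286.0 + 286.8) / 14 = 284.0357
Moving ranges: 4.6, 2.5, 1.8, 1.4, 0.8, 5.4, 4.8, 4.6, 7.5, 3.1, 7.0, 8.2, 0.8; M̄R̄ = 52.5000 / 13 = 4.0385
UCL = X̄ + 3·M̄R̄/d₂ = 284.0357 + 3 × 4.0385 / 1.128 = 294.7763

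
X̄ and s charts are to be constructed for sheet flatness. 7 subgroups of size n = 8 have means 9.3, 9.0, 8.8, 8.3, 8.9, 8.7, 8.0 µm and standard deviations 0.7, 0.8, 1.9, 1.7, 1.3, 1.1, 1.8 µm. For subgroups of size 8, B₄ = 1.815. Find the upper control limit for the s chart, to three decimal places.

2.411

s̄ = (0.7 + 0.8 + 1.9 + 1.7 + 1.3 + 1.1 + 1.8) / 7 = 1.3286
UCL_s = B₄·s̄ = 1.815 × 1.3286 = 2.4114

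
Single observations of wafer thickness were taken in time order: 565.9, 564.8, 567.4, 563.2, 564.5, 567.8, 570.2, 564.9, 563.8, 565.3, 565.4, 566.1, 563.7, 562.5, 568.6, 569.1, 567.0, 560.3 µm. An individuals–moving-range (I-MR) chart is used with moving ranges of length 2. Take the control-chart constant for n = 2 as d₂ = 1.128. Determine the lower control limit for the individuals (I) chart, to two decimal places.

X̄ = (565.9 + 564.8 + 567.4 + 563.2 + 564.5 + 567.8 + 570.2 + 564.9 + 563.8 + 565.3 + 565.4 + 566.1 + 563.7 + 562.5 + 568.6 + 569.1 + 567.0 + 560.3) / 18 = 565.5833
Moving ranges: 1.1, 2.6, 4.2, 1.3, 3.3, 2.4, 5.3, 1.1, 1.5, 0.1, 0.7, 2.4, 1.2, 6.1, 0.5, 2.1, 6.7; M̄R̄ = 42.6000 / 17 = 2.5059
LCL = X̄ − 3·M̄R̄/d₂ = 565.5833 − 3 × 2.5059 / 1.128 = 558.9188

558.92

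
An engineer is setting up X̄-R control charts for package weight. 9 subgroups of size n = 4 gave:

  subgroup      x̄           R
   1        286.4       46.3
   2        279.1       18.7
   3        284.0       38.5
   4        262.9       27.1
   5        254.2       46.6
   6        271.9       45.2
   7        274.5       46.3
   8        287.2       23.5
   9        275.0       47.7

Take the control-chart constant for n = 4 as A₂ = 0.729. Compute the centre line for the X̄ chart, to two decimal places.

275.02

X̄̄ = (286.4 + 279.1 + 284.0 + 262.9 + 254.2 + 271.9 + 274.5 + 287.2 + 275.0) / 9 = 2475.2000 / 9 = 275.0222
CL = X̄̄ = 275.0222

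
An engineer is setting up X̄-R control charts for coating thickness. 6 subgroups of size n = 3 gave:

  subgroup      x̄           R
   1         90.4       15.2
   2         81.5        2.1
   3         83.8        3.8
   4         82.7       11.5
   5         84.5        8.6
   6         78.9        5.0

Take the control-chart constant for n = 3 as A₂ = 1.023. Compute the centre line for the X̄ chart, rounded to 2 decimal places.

X̄̄ = (90.4 + 81.5 + 83.8 + 82.7 + 84.5 + 78.9) / 6 = 501.8000 / 6 = 83.6333
CL = X̄̄ = 83.6333

83.63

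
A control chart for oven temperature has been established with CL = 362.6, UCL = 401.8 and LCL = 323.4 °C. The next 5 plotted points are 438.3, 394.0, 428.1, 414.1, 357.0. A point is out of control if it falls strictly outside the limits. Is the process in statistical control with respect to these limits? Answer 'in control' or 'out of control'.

Compare each point to [323.4, 401.8]: sample 1 = 438.3 > UCL; sample 3 = 428.1 > UCL; sample 4 = 414.1 > UCL.

out of control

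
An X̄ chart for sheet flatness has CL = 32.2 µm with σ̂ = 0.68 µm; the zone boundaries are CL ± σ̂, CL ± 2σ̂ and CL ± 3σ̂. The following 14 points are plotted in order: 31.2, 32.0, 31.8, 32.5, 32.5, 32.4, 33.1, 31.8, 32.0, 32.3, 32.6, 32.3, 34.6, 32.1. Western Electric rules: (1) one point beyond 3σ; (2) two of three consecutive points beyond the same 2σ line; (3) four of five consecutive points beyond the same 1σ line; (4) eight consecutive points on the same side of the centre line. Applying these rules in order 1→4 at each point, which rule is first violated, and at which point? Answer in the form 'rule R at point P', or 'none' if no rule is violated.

rule 1 at point 13

Zone of each point (C = within 1σ̂, B = 1σ̂–2σ̂, A = 2σ̂–3σ̂, * = beyond 3σ̂; sign = side of CL): 1:-B, 2:-C, 3:-C, 4:+C, 5:+C, 6:+C, 7:+B, 8:-C, 9:-C, 10:+C, 11:+C, 12:+C, 13:+*, 14:-C
Rule 1 (one point beyond the 3σ limits) is satisfied at point 13.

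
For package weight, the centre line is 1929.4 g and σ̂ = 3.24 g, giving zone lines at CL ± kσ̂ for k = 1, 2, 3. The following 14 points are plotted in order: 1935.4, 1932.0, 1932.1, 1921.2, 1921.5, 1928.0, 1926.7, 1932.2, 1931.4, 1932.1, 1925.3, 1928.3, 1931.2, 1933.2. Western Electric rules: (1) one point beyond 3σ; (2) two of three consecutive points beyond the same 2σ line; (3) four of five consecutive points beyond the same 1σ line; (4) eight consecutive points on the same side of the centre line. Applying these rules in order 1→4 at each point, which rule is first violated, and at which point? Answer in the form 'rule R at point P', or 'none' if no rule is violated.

Zone of each point (C = within 1σ̂, B = 1σ̂–2σ̂, A = 2σ̂–3σ̂, * = beyond 3σ̂; sign = side of CL): 1:+B, 2:+C, 3:+C, 4:-A, 5:-A, 6:-C, 7:-C, 8:+C, 9:+C, 10:+C, 11:-B, 12:-C, 13:+C, 14:+B
Rule 2 (two of three consecutive points beyond the same 2σ limit) is satisfied at point 5.

rule 2 at point 5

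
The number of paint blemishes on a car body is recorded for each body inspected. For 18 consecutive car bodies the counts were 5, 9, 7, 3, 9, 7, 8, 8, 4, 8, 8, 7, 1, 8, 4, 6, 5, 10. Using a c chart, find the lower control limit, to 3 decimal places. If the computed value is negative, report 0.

c̄ = (5 + 9 + 7 + 3 + 9 + 7 + 8 + 8 + 4 + 8 + 8 + 7 + 1 + 8 + 4 + 6 + 5 + 10) / 18 = 117 / 18 = 6.5000
LCL = c̄ − 3√c̄ = 6.5000 − 3 × 2.5495 = -1.1485 → 0 (cannot be negative)

0.000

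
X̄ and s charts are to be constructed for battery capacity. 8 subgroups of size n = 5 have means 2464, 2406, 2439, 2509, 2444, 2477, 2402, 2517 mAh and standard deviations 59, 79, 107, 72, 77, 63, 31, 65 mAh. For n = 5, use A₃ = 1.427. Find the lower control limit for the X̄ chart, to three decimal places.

X̄̄ = (2464 + 2406 + 2439 + 2509 + 2444 + 2477 + 2402 + 2517) / 8 = 2457.2500
s̄ = (59 + 79 + 107 + 72 + 77 + 63 + 31 + 65) / 8 = 69.1250
LCL = X̄̄ − A₃·s̄ = 2457.2500 − 1.427 × 69.1250 = 2358.6086

2358.609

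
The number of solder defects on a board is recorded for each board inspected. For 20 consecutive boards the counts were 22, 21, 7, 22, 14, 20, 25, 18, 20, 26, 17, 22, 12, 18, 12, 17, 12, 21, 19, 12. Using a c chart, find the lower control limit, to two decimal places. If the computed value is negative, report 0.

5.18

c̄ = (22 + 21 + 7 + 22 + 14 + 20 + 25 + 18 + 20 + 26 + 17 + 22 + 12 + 18 + 12 + 17 + 12 + 21 + 19 + 12) / 20 = 357 / 20 = 17.8500
LCL = c̄ − 3√c̄ = 17.8500 − 3 × 4.2249 = 5.1752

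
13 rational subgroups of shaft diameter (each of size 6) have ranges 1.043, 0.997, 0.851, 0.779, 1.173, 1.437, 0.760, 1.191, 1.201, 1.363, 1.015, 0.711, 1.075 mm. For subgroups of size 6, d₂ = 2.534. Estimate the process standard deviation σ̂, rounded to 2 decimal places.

R̄ = (1.043 + 0.997 + 0.851 + 0.779 + 1.173 + 1.437 + 0.760 + 1.191 + 1.201 + 1.363 + 1.015 + 0.711 + 1.075) / 13 = 1.0458
σ̂ = R̄ / d₂ = 1.0458 / 2.534 = 0.4127

0.41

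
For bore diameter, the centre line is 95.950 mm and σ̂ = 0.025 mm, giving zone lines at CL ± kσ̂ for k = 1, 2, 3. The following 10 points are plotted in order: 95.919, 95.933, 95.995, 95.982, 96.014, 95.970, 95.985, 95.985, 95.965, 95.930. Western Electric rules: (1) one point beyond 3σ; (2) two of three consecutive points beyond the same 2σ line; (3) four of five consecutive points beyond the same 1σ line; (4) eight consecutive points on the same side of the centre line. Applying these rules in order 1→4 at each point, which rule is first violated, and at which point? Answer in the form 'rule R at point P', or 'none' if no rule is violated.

rule 3 at point 7

Zone of each point (C = within 1σ̂, B = 1σ̂–2σ̂, A = 2σ̂–3σ̂, * = beyond 3σ̂; sign = side of CL): 1:-B, 2:-C, 3:+B, 4:+B, 5:+A, 6:+C, 7:+B, 8:+B, 9:+C, 10:-C
Rule 3 (four of five consecutive points beyond the same 1σ limit) is satisfied at point 7.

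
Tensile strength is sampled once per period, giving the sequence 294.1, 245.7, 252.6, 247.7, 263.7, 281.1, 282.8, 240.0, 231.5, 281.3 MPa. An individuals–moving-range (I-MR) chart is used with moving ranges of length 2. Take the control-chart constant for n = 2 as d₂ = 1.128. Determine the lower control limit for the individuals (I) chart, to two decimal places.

204.01

X̄ = (294.1 + 245.7 + 252.6 + 247.7 + 263.7 + 281.1 + 282.8 + 240.0 + 231.5 + 281.3) / 10 = 262.0500
Moving ranges: 48.4, 6.9, 4.9, 16.0, 17.4, 1.7, 42.8, 8.5, 49.8; M̄R̄ = 196.4000 / 9 = 21.8222
LCL = X̄ − 3·M̄R̄/d₂ = 262.0500 − 3 × 21.8222 / 1.128 = 204.0122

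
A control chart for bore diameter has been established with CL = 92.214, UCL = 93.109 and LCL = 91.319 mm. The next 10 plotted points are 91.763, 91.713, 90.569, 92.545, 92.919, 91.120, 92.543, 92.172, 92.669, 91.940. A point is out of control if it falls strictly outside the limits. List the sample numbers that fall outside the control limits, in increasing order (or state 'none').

3, 6

Compare each point to [91.319, 93.109]: sample 3 = 90.569 < LCL; sample 6 = 91.120 < LCL.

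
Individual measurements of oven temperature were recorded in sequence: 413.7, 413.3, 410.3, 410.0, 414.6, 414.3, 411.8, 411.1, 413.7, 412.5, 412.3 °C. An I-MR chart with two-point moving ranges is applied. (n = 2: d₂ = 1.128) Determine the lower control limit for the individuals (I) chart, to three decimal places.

X̄ = (413.7 + 413.3 + 410.3 + 410.0 + 414.6 + 414.3 + 411.8 + 411.1 + 413.7 + 412.5 + 412.3) / 11 = 412.5091
Moving ranges: 0.4, 3.0, 0.3, 4.6, 0.3, 2.5, 0.7, 2.6, 1.2, 0.2; M̄R̄ = 15.8000 / 10 = 1.5800
LCL = X̄ − 3·M̄R̄/d₂ = 412.5091 − 3 × 1.5800 / 1.128 = 408.3070

408.307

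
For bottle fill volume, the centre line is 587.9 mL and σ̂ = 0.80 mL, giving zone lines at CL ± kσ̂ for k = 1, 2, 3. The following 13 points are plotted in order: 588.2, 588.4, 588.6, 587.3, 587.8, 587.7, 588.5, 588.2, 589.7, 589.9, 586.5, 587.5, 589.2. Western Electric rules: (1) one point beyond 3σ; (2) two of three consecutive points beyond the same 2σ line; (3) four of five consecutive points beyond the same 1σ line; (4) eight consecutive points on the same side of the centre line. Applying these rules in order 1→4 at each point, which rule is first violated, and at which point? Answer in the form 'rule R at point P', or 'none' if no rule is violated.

rule 2 at point 10

Zone of each point (C = within 1σ̂, B = 1σ̂–2σ̂, A = 2σ̂–3σ̂, * = beyond 3σ̂; sign = side of CL): 1:+C, 2:+C, 3:+C, 4:-C, 5:-C, 6:-C, 7:+C, 8:+C, 9:+A, 10:+A, 11:-B, 12:-C, 13:+B
Rule 2 (two of three consecutive points beyond the same 2σ limit) is satisfied at point 10.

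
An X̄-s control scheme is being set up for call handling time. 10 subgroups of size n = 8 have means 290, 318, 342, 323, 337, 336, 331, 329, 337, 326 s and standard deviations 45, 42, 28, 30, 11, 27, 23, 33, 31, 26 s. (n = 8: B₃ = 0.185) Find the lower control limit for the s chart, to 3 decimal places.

5.476

s̄ = (45 + 42 + 28 + 30 + 11 + 27 + 23 + 33 + 31 + 26) / 10 = 29.6000
LCL_s = B₃·s̄ = 0.185 × 29.6000 = 5.4760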